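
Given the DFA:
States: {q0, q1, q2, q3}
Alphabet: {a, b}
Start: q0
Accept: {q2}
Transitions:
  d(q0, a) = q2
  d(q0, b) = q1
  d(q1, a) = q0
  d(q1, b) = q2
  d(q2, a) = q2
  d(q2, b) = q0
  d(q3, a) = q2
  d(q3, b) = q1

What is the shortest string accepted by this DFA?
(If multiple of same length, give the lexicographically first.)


BFS by string length (lex-first path to each state shown):
  len 0: q0<-""
  len 1: q1<-"b", q2<-"a"
Found accept state at length 1.

"a"


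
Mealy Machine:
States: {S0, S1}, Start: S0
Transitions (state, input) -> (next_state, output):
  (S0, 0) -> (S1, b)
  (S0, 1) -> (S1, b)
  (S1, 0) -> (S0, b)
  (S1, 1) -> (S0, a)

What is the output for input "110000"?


Step-by-step:
  (S0, 1) -> (S1, b)
  (S1, 1) -> (S0, a)
  (S0, 0) -> (S1, b)
  (S1, 0) -> (S0, b)
  (S0, 0) -> (S1, b)
  (S1, 0) -> (S0, b)

"babbbb"


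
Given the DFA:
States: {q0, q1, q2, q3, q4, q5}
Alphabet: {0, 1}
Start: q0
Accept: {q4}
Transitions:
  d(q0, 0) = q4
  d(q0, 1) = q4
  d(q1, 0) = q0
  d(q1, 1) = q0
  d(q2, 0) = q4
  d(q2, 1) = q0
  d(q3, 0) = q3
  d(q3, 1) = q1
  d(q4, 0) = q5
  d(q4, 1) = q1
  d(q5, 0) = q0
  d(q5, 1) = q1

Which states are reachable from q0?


BFS from q0:
  layer 0: {q0}
  layer 1: {q4}
  layer 2: {q1, q5}

{q0, q1, q4, q5}


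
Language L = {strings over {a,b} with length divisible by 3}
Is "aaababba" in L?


length = 8; 8 mod 3 = 2

No, "aaababba" is not in L


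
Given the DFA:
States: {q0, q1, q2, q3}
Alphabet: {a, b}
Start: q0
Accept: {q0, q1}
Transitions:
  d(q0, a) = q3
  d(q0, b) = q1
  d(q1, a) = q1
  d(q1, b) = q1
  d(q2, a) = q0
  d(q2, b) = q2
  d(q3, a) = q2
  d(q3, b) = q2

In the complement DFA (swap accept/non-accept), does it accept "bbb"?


Trace: q0 -> q1 -> q1 -> q1
Final: q1
Original accept: {q0, q1}
Complement: q1 is in original accept

No, complement rejects (original accepts)


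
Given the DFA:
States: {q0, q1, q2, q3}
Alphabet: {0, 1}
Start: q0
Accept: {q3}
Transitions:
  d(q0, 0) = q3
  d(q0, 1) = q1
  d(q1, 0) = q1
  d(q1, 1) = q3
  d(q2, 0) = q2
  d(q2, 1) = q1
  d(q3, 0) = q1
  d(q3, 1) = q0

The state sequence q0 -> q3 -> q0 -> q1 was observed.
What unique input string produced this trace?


Trace back each transition to find the symbol:
  q0 --[0]--> q3
  q3 --[1]--> q0
  q0 --[1]--> q1

"011"


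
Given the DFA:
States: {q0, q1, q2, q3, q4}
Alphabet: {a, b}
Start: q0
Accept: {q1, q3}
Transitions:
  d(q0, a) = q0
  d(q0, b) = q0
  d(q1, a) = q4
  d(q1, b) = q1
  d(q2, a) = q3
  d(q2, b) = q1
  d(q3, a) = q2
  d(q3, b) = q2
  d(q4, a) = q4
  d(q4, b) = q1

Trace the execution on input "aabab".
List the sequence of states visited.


Input: aabab
d(q0, a) = q0
d(q0, a) = q0
d(q0, b) = q0
d(q0, a) = q0
d(q0, b) = q0


q0 -> q0 -> q0 -> q0 -> q0 -> q0


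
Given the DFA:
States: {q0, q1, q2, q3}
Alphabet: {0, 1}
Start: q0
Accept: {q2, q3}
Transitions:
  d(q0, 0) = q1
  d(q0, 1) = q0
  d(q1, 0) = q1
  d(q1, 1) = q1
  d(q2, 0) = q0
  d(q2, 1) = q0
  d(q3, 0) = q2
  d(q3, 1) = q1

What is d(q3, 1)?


Looking up transition d(q3, 1)

q1


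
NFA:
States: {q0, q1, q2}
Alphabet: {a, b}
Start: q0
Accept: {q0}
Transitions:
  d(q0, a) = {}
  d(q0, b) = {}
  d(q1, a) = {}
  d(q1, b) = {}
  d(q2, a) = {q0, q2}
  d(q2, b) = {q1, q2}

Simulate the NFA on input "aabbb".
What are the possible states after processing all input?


Start: {q0}
  --a--> {}
  --a--> {}
  --b--> {}
  --b--> {}
  --b--> {}

{} (empty set, no valid transitions)


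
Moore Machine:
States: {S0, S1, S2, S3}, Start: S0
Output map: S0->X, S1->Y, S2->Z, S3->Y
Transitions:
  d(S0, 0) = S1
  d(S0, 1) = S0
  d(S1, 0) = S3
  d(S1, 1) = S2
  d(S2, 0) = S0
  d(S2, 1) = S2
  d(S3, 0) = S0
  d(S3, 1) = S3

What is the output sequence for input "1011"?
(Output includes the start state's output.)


Start: S0 (output X)
  --1--> S0 (output X)
  --0--> S1 (output Y)
  --1--> S2 (output Z)
  --1--> S2 (output Z)

"XXYZZ"


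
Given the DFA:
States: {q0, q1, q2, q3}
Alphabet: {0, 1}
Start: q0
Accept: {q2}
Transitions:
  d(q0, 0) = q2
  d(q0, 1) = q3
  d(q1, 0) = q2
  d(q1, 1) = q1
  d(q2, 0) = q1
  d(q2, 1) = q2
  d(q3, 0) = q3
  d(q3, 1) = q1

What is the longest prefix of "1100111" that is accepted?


Run the DFA, marking each prefix where the state is accepting:
  "" -> q0 [reject]
  "1" -> q3 [reject]
  "11" -> q1 [reject]
  "110" -> q2 [accept]
  "1100" -> q1 [reject]
  "11001" -> q1 [reject]
  "110011" -> q1 [reject]
  "1100111" -> q1 [reject]

"110"


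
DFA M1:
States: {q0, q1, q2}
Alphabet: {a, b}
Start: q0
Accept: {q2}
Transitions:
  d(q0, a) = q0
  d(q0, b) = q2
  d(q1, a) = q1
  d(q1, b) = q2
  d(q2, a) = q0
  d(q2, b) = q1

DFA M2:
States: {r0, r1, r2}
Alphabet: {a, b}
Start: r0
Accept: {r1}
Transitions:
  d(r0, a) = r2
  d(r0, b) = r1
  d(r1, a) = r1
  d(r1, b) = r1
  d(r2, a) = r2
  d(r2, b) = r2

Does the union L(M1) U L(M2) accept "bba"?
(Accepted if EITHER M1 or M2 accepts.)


M1: final=q1 accepted=False
M2: final=r1 accepted=True

Yes, union accepts


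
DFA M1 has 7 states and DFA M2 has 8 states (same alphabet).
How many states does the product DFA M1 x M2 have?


Product construction pairs every M1 state with every M2 state.
7 * 8 = 56

56


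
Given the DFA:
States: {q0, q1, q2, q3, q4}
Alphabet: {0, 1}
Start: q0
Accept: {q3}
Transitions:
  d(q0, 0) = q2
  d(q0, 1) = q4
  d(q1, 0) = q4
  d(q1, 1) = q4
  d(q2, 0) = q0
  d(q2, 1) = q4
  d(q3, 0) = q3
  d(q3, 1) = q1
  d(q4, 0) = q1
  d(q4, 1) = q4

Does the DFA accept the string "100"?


Trace: q0 -> q4 -> q1 -> q4
Final state: q4
Accept states: {q3}

No, rejected (final state q4 is not an accept state)


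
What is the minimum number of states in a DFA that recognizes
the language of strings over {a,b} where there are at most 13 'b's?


States: count = 0, 1, ..., 13 (all accepting; 14 states), plus a dead state for count > 13.
Total: 14 + 1 = 15.

15


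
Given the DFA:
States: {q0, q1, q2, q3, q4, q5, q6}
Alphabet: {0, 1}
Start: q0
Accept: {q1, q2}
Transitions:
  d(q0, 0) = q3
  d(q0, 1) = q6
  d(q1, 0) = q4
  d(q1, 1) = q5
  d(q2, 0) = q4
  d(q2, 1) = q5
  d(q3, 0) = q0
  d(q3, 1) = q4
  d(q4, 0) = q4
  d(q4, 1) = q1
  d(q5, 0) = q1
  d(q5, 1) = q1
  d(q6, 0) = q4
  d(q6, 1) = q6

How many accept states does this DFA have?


Accept states listed: {q1, q2}
Counting: q1(1) q2(2)

2


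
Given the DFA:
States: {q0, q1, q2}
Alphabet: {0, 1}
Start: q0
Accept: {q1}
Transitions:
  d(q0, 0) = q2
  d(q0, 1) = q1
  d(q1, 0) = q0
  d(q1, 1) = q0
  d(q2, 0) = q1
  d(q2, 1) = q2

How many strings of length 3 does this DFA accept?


Enumerating all length-3 strings:
  "000" -> q0 [reject]
  "001" -> q0 [reject]
  "010" -> q1 [accept]
  "011" -> q2 [reject]
  "100" -> q2 [reject]
  "101" -> q1 [accept]
  "110" -> q2 [reject]
  "111" -> q1 [accept]

3 out of 8


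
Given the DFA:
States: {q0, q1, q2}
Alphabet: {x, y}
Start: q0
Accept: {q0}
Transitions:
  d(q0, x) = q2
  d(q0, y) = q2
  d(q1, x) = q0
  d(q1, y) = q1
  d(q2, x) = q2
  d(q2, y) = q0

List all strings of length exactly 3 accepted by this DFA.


All strings of length 3: 8 total
Accepted: 2

"xxy", "yxy"


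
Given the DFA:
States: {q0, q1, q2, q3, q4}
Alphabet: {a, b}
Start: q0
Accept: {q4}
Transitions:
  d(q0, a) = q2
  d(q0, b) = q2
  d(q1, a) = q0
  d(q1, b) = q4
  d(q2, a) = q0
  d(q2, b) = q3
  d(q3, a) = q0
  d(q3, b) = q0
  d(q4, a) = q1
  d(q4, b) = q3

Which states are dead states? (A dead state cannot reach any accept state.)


Forward reachability from each state:
  q0 -> reaches {q0, q2, q3}, no accept state (dead)
  q1 -> reaches accept state q4 (live)
  q2 -> reaches {q0, q2, q3}, no accept state (dead)
  q3 -> reaches {q0, q2, q3}, no accept state (dead)
  q4 -> reaches accept state q4 (live)

{q0, q2, q3}


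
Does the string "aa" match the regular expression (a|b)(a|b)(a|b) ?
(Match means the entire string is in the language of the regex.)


|string| = 2; first = 'a'; last = 'a'

No, "aa" does not match (a|b)(a|b)(a|b)


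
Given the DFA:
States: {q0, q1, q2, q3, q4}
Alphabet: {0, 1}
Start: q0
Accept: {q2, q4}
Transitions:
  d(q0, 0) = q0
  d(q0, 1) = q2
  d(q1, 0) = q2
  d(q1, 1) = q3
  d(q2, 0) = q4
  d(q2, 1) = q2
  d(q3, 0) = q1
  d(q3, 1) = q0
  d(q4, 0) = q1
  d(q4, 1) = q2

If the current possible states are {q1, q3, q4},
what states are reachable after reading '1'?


Apply transition on '1' from each current state:
  d(q1, 1) = q3
  d(q3, 1) = q0
  d(q4, 1) = q2

{q0, q2, q3}


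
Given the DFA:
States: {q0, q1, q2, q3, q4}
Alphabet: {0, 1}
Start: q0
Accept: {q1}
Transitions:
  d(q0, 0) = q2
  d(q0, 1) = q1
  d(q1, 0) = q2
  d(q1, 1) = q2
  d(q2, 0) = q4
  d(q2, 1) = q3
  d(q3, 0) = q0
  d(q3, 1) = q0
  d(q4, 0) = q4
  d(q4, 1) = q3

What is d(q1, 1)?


Looking up transition d(q1, 1)

q2


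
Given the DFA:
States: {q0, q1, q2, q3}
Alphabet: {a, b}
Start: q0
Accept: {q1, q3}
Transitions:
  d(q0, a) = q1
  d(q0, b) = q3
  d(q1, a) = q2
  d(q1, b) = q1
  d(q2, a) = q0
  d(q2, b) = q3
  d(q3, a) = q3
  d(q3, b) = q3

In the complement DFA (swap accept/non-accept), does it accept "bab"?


Trace: q0 -> q3 -> q3 -> q3
Final: q3
Original accept: {q1, q3}
Complement: q3 is in original accept

No, complement rejects (original accepts)


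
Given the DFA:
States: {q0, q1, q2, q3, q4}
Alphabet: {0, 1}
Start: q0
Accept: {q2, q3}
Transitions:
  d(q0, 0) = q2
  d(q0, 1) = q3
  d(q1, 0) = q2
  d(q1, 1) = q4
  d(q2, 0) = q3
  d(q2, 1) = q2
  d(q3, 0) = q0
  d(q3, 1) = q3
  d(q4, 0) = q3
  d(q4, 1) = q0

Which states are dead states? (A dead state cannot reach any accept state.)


Forward reachability from each state:
  q0 -> reaches accept state q2 (live)
  q1 -> reaches accept state q2 (live)
  q2 -> reaches accept state q2 (live)
  q3 -> reaches accept state q2 (live)
  q4 -> reaches accept state q2 (live)

None (all states can reach an accept state)


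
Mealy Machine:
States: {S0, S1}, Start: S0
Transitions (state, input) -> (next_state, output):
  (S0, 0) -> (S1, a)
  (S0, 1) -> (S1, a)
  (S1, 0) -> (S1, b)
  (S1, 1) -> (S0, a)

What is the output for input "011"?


Step-by-step:
  (S0, 0) -> (S1, a)
  (S1, 1) -> (S0, a)
  (S0, 1) -> (S1, a)

"aaa"


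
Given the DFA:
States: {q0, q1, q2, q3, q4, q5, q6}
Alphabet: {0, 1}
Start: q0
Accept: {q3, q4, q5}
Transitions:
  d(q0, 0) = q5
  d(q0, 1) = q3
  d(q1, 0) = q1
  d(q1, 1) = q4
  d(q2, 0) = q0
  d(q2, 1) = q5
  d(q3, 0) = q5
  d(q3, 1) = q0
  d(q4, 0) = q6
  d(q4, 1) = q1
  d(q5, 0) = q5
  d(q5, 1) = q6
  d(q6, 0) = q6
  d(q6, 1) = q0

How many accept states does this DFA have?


Accept states listed: {q3, q4, q5}
Counting: q3(1) q4(2) q5(3)

3


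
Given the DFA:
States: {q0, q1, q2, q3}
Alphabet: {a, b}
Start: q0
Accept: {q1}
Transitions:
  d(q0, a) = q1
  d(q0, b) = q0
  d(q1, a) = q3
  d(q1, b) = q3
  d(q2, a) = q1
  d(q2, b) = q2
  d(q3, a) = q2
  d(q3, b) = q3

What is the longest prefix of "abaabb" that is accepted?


Run the DFA, marking each prefix where the state is accepting:
  "" -> q0 [reject]
  "a" -> q1 [accept]
  "ab" -> q3 [reject]
  "aba" -> q2 [reject]
  "abaa" -> q1 [accept]
  "abaab" -> q3 [reject]
  "abaabb" -> q3 [reject]

"abaa"


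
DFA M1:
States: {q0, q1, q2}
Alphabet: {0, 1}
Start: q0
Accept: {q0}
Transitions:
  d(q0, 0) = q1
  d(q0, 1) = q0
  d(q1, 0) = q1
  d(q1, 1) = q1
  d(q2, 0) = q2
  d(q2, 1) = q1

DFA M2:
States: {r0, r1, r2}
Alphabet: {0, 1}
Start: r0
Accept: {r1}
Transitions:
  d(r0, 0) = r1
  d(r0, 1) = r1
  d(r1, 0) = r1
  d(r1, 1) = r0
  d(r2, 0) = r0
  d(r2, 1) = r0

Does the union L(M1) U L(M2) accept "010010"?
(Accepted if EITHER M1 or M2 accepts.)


M1: final=q1 accepted=False
M2: final=r1 accepted=True

Yes, union accepts


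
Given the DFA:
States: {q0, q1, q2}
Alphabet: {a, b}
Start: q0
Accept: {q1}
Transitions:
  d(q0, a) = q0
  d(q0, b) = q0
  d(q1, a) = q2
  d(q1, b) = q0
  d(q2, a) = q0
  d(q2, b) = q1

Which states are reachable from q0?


BFS from q0:
  layer 0: {q0}

{q0}


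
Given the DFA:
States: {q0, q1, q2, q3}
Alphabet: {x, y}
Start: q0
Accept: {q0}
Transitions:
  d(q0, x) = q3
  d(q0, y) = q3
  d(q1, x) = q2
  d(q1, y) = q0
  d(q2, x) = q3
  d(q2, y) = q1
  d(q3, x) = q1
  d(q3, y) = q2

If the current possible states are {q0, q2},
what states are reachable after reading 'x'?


Apply transition on 'x' from each current state:
  d(q0, x) = q3
  d(q2, x) = q3

{q3}


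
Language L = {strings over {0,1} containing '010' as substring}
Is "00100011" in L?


'010' occurs at index 1

Yes, "00100011" is in L


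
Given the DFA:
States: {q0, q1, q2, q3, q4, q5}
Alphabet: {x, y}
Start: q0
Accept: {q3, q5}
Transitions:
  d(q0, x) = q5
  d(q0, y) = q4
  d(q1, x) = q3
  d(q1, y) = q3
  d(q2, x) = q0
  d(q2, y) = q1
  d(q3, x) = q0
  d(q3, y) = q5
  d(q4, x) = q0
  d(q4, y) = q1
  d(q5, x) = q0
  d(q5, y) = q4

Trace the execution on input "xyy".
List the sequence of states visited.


Input: xyy
d(q0, x) = q5
d(q5, y) = q4
d(q4, y) = q1


q0 -> q5 -> q4 -> q1


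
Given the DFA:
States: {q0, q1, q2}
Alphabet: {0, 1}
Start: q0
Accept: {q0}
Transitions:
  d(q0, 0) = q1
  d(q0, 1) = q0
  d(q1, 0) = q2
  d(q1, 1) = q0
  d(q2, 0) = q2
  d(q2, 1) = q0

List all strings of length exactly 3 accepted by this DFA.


All strings of length 3: 8 total
Accepted: 4

"001", "011", "101", "111"


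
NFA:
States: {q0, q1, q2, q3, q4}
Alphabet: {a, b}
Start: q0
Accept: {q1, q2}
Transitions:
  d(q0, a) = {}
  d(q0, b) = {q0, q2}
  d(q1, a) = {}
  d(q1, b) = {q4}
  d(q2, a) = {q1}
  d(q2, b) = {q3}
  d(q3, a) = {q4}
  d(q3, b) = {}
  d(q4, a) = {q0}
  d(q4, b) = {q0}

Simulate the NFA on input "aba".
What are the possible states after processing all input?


Start: {q0}
  --a--> {}
  --b--> {}
  --a--> {}

{} (empty set, no valid transitions)


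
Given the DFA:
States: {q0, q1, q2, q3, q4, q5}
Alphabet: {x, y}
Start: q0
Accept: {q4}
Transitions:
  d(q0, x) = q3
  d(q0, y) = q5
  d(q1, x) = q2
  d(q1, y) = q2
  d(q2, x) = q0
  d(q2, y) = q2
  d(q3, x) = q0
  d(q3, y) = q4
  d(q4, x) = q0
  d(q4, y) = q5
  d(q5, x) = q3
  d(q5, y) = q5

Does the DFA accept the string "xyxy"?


Trace: q0 -> q3 -> q4 -> q0 -> q5
Final state: q5
Accept states: {q4}

No, rejected (final state q5 is not an accept state)


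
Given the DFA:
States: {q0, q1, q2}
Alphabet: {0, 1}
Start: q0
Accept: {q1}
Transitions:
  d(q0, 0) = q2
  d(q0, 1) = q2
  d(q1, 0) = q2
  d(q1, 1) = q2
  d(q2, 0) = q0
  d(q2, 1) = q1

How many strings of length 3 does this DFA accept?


Enumerating all length-3 strings:
  "000" -> q2 [reject]
  "001" -> q2 [reject]
  "010" -> q2 [reject]
  "011" -> q2 [reject]
  "100" -> q2 [reject]
  "101" -> q2 [reject]
  "110" -> q2 [reject]
  "111" -> q2 [reject]

0 out of 8


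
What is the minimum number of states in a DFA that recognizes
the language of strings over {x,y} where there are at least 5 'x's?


States: count = 0, 1, ..., 4, and a final '>= 5' state.
Total: 5 + 1 = 6. Accept = '>= 5' state.

6


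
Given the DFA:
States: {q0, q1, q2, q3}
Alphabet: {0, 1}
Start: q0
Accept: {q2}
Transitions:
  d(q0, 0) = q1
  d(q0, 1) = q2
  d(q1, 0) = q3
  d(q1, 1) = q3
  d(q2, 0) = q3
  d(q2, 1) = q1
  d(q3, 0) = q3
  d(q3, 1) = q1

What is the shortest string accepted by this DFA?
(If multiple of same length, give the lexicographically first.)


BFS by string length (lex-first path to each state shown):
  len 0: q0<-""
  len 1: q1<-"0", q2<-"1"
Found accept state at length 1.

"1"


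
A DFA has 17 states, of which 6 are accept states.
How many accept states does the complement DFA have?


Complement swaps accept and non-accept states.
17 - 6 = 11

11


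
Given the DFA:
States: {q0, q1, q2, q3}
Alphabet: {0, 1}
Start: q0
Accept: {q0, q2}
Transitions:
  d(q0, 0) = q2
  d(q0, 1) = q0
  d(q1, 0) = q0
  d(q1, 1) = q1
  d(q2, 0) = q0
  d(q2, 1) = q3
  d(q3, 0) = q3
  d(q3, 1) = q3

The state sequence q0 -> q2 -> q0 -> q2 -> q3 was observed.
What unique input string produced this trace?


Trace back each transition to find the symbol:
  q0 --[0]--> q2
  q2 --[0]--> q0
  q0 --[0]--> q2
  q2 --[1]--> q3

"0001"


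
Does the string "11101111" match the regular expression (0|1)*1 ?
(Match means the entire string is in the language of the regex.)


|string| = 8; first = '1'; last = '1'

Yes, "11101111" matches (0|1)*1


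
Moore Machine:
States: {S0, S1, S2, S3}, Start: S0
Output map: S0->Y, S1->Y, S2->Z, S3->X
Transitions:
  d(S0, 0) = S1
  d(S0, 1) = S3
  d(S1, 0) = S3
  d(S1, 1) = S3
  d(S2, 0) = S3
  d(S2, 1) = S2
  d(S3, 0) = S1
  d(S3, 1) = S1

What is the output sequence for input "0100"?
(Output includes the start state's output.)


Start: S0 (output Y)
  --0--> S1 (output Y)
  --1--> S3 (output X)
  --0--> S1 (output Y)
  --0--> S3 (output X)

"YYXYX"


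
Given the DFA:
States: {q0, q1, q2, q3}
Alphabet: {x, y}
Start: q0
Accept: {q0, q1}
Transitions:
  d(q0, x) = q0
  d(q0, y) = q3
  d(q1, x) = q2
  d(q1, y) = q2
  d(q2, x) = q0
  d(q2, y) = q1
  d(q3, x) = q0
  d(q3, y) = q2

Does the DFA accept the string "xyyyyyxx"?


Trace: q0 -> q0 -> q3 -> q2 -> q1 -> q2 -> q1 -> q2 -> q0
Final state: q0
Accept states: {q0, q1}

Yes, accepted (final state q0 is an accept state)


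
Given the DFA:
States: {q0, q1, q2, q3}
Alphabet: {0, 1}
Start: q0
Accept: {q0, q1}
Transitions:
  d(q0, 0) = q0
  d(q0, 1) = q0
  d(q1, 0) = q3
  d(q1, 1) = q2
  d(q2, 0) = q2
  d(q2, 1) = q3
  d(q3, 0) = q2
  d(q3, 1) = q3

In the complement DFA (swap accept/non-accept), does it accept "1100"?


Trace: q0 -> q0 -> q0 -> q0 -> q0
Final: q0
Original accept: {q0, q1}
Complement: q0 is in original accept

No, complement rejects (original accepts)


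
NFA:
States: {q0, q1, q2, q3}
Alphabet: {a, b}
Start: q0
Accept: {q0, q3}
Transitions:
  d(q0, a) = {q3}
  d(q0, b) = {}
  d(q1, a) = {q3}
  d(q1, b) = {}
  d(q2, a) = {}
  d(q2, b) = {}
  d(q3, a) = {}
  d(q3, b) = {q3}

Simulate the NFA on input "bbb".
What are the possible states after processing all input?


Start: {q0}
  --b--> {}
  --b--> {}
  --b--> {}

{} (empty set, no valid transitions)


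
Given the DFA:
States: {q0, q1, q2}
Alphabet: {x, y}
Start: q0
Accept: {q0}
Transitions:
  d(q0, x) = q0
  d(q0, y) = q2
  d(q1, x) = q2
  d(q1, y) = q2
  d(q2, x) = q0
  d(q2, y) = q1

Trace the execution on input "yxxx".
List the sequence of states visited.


Input: yxxx
d(q0, y) = q2
d(q2, x) = q0
d(q0, x) = q0
d(q0, x) = q0


q0 -> q2 -> q0 -> q0 -> q0


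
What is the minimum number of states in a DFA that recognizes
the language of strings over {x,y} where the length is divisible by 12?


States track (length) mod 12.
Need 12 states: one per remainder 0..11; accept = remainder 0.

12


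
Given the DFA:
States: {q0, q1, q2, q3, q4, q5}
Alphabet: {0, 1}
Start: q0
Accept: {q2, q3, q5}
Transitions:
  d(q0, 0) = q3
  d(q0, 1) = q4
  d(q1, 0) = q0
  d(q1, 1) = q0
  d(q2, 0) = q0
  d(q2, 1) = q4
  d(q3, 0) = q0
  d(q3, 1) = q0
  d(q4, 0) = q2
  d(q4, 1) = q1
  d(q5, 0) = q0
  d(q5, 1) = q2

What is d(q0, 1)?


Looking up transition d(q0, 1)

q4


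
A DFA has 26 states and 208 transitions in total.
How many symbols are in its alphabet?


Each state has exactly one transition per symbol.
|alphabet| = transitions / states = 208 / 26 = 8

8


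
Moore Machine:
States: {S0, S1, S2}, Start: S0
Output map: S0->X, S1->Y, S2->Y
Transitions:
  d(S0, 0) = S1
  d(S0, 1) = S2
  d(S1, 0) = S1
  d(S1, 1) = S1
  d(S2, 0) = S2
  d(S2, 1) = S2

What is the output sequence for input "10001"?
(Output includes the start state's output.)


Start: S0 (output X)
  --1--> S2 (output Y)
  --0--> S2 (output Y)
  --0--> S2 (output Y)
  --0--> S2 (output Y)
  --1--> S2 (output Y)

"XYYYYY"


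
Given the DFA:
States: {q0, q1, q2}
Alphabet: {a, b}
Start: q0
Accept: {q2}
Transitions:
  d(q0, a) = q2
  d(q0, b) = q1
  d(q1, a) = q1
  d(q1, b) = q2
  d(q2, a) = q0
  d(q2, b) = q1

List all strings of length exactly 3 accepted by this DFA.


All strings of length 3: 8 total
Accepted: 3

"aaa", "abb", "bab"


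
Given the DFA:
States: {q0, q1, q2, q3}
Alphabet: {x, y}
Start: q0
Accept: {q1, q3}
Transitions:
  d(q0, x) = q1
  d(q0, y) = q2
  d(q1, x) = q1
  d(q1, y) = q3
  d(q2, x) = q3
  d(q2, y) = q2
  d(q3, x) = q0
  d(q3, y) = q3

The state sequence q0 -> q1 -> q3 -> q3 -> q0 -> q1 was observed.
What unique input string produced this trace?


Trace back each transition to find the symbol:
  q0 --[x]--> q1
  q1 --[y]--> q3
  q3 --[y]--> q3
  q3 --[x]--> q0
  q0 --[x]--> q1

"xyyxx"


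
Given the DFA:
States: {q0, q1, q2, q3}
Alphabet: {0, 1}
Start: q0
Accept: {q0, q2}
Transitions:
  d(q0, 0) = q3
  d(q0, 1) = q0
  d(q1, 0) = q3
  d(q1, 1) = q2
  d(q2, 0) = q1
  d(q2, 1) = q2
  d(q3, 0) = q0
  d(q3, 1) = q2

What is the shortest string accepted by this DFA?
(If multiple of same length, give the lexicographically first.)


BFS by string length (lex-first path to each state shown):
  len 0: q0<-""
Found accept state at length 0.

"" (empty string)


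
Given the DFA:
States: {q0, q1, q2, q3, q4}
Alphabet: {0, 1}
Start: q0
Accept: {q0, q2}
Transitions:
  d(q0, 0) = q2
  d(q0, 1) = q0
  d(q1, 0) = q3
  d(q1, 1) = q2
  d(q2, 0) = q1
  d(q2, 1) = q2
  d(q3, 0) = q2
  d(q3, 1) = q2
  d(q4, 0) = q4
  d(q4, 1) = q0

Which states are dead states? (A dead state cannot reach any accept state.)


Forward reachability from each state:
  q0 -> reaches accept state q0 (live)
  q1 -> reaches accept state q2 (live)
  q2 -> reaches accept state q2 (live)
  q3 -> reaches accept state q2 (live)
  q4 -> reaches accept state q0 (live)

None (all states can reach an accept state)


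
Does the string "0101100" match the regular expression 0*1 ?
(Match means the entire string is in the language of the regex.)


|string| = 7; first = '0'; last = '0'

No, "0101100" does not match 0*1


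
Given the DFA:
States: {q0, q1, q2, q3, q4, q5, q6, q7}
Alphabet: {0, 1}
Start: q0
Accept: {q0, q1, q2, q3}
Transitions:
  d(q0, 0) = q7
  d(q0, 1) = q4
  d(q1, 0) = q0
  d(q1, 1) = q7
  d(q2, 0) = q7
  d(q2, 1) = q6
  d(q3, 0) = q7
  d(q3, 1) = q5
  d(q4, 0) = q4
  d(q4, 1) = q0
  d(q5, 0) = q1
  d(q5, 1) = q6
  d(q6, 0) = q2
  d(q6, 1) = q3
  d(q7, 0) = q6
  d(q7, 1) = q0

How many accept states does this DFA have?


Accept states listed: {q0, q1, q2, q3}
Counting: q0(1) q1(2) q2(3) q3(4)

4


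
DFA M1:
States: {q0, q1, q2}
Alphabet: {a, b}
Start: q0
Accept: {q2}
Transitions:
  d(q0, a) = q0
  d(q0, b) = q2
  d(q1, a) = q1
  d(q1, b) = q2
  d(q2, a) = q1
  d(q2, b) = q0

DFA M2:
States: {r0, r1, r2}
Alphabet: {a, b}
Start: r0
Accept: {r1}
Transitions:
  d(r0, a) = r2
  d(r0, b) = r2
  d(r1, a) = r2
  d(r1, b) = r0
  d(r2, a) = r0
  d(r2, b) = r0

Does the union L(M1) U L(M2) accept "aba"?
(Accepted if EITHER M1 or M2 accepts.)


M1: final=q1 accepted=False
M2: final=r2 accepted=False

No, union rejects (neither accepts)


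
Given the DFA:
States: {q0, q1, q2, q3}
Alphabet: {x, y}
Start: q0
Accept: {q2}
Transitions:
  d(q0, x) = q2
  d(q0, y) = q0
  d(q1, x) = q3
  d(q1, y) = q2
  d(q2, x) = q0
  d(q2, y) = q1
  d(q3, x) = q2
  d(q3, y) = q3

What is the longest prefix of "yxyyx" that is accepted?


Run the DFA, marking each prefix where the state is accepting:
  "" -> q0 [reject]
  "y" -> q0 [reject]
  "yx" -> q2 [accept]
  "yxy" -> q1 [reject]
  "yxyy" -> q2 [accept]
  "yxyyx" -> q0 [reject]

"yxyy"


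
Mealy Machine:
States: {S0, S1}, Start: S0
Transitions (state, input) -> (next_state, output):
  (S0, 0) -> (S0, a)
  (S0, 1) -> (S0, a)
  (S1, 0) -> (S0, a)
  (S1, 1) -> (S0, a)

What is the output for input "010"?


Step-by-step:
  (S0, 0) -> (S0, a)
  (S0, 1) -> (S0, a)
  (S0, 0) -> (S0, a)

"aaa"


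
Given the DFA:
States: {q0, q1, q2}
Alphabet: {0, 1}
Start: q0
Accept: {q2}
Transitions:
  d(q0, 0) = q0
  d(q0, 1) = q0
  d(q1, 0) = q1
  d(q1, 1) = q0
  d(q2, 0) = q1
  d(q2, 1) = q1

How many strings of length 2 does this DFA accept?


Enumerating all length-2 strings:
  "00" -> q0 [reject]
  "01" -> q0 [reject]
  "10" -> q0 [reject]
  "11" -> q0 [reject]

0 out of 4


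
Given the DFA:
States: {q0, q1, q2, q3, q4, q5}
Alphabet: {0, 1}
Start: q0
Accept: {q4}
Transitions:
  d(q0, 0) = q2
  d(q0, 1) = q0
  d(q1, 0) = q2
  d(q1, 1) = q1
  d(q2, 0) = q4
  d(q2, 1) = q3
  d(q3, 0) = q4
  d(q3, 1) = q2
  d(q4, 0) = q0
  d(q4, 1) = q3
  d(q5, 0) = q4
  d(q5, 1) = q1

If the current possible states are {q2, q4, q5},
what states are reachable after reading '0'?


Apply transition on '0' from each current state:
  d(q2, 0) = q4
  d(q4, 0) = q0
  d(q5, 0) = q4

{q0, q4}


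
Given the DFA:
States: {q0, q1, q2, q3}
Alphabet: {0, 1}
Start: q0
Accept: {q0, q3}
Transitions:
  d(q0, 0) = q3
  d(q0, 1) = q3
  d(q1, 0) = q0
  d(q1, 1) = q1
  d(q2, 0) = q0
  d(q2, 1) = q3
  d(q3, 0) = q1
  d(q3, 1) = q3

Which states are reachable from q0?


BFS from q0:
  layer 0: {q0}
  layer 1: {q3}
  layer 2: {q1}

{q0, q1, q3}


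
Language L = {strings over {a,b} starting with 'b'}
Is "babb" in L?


first symbol = 'b'

Yes, "babb" is in L


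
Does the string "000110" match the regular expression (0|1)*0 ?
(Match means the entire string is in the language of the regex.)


|string| = 6; first = '0'; last = '0'

Yes, "000110" matches (0|1)*0


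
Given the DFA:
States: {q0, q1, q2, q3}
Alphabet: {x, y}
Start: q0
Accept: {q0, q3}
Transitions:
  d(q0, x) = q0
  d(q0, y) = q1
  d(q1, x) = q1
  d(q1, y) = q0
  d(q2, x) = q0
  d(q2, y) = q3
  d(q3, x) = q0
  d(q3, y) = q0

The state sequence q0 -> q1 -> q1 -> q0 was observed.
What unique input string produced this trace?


Trace back each transition to find the symbol:
  q0 --[y]--> q1
  q1 --[x]--> q1
  q1 --[y]--> q0

"yxy"


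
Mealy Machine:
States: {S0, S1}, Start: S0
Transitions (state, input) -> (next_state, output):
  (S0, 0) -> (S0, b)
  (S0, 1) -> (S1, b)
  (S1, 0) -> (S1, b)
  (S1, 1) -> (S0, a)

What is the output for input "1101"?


Step-by-step:
  (S0, 1) -> (S1, b)
  (S1, 1) -> (S0, a)
  (S0, 0) -> (S0, b)
  (S0, 1) -> (S1, b)

"babb"


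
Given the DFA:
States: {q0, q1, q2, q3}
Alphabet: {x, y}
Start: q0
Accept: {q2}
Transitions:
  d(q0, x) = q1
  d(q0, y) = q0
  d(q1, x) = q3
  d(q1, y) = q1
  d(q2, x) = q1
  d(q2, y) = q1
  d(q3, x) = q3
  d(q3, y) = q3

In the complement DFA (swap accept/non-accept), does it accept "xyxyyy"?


Trace: q0 -> q1 -> q1 -> q3 -> q3 -> q3 -> q3
Final: q3
Original accept: {q2}
Complement: q3 is not in original accept

Yes, complement accepts (original rejects)


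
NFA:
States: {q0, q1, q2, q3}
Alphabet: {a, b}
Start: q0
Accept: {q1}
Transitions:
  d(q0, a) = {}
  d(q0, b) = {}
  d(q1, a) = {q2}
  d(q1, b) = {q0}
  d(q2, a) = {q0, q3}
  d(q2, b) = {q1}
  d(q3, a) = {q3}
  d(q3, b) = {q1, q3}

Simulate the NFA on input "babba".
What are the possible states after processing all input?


Start: {q0}
  --b--> {}
  --a--> {}
  --b--> {}
  --b--> {}
  --a--> {}

{} (empty set, no valid transitions)


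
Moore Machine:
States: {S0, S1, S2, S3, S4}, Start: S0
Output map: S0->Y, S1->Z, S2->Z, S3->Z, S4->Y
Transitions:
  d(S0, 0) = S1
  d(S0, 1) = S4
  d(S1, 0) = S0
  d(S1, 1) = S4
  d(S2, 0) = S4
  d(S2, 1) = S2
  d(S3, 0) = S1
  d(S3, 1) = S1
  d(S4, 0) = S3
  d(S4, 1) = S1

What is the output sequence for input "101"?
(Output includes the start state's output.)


Start: S0 (output Y)
  --1--> S4 (output Y)
  --0--> S3 (output Z)
  --1--> S1 (output Z)

"YYZZ"


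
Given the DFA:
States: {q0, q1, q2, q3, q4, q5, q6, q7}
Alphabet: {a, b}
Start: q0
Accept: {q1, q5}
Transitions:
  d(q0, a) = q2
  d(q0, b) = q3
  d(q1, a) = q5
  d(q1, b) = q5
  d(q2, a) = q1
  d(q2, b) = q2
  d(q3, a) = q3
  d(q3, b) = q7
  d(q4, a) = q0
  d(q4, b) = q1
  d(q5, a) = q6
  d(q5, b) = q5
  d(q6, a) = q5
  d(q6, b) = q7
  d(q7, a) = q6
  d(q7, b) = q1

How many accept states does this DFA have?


Accept states listed: {q1, q5}
Counting: q1(1) q5(2)

2


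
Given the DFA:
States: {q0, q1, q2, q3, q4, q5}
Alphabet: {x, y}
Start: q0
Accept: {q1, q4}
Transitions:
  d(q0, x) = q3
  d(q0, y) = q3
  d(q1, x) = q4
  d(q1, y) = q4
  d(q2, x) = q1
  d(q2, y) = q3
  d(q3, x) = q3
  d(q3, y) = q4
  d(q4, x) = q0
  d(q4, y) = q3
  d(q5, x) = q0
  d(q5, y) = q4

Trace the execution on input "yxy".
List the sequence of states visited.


Input: yxy
d(q0, y) = q3
d(q3, x) = q3
d(q3, y) = q4


q0 -> q3 -> q3 -> q4


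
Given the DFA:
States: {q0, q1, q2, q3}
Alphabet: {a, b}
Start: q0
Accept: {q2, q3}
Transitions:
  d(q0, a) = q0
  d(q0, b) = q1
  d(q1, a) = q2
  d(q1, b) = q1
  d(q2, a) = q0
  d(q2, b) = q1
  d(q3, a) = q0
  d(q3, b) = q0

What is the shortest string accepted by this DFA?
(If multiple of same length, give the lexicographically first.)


BFS by string length (lex-first path to each state shown):
  len 0: q0<-""
  len 1: q0<-"a", q1<-"b"
  len 2: q0<-"aa", q1<-"ab", q2<-"ba"
Found accept state at length 2.

"ba"


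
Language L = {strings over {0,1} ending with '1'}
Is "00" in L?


last symbol = '0'

No, "00" is not in L


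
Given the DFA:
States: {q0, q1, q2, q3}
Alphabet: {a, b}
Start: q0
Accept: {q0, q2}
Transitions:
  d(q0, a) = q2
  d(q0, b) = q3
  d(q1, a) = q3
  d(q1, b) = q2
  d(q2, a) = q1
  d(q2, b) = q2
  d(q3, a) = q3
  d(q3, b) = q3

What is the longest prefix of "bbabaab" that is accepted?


Run the DFA, marking each prefix where the state is accepting:
  "" -> q0 [accept]
  "b" -> q3 [reject]
  "bb" -> q3 [reject]
  "bba" -> q3 [reject]
  "bbab" -> q3 [reject]
  "bbaba" -> q3 [reject]
  "bbabaa" -> q3 [reject]
  "bbabaab" -> q3 [reject]

""


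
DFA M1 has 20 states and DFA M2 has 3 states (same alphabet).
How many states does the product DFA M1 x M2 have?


Product construction pairs every M1 state with every M2 state.
20 * 3 = 60

60


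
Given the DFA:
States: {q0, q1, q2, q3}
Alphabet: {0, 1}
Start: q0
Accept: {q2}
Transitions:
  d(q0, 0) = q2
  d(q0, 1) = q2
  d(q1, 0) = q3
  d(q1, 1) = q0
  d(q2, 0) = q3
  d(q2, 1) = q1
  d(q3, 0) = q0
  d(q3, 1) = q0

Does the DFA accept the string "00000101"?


Trace: q0 -> q2 -> q3 -> q0 -> q2 -> q3 -> q0 -> q2 -> q1
Final state: q1
Accept states: {q2}

No, rejected (final state q1 is not an accept state)


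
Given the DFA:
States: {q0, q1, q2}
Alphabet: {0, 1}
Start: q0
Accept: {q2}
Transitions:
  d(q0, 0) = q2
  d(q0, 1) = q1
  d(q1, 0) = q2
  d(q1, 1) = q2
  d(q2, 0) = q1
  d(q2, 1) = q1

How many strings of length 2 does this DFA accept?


Enumerating all length-2 strings:
  "00" -> q1 [reject]
  "01" -> q1 [reject]
  "10" -> q2 [accept]
  "11" -> q2 [accept]

2 out of 4


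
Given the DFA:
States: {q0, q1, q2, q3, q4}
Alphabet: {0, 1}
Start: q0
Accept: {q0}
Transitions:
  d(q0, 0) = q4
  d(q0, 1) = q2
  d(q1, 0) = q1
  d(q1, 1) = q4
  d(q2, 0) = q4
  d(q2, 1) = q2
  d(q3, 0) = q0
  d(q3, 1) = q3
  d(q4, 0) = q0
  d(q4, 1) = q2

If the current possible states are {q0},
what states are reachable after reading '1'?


Apply transition on '1' from each current state:
  d(q0, 1) = q2

{q2}


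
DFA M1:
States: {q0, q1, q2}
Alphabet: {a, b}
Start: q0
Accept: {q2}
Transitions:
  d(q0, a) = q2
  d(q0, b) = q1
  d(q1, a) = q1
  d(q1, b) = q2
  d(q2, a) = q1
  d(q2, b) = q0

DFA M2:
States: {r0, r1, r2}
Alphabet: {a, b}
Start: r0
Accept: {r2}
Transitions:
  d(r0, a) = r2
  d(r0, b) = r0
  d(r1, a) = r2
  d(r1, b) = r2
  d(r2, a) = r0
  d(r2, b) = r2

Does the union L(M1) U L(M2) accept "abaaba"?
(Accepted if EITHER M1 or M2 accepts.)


M1: final=q1 accepted=False
M2: final=r0 accepted=False

No, union rejects (neither accepts)


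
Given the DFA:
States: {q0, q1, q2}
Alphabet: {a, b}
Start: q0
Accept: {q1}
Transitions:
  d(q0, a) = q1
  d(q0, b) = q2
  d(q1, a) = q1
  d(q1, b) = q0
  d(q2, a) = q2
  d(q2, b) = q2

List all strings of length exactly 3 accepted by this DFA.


All strings of length 3: 8 total
Accepted: 2

"aaa", "aba"


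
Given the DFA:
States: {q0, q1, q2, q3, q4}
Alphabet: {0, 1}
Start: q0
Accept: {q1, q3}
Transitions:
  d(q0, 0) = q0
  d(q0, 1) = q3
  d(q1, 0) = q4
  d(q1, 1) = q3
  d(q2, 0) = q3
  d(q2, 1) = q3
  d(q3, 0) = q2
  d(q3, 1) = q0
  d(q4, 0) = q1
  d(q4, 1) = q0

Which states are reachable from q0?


BFS from q0:
  layer 0: {q0}
  layer 1: {q3}
  layer 2: {q2}

{q0, q2, q3}


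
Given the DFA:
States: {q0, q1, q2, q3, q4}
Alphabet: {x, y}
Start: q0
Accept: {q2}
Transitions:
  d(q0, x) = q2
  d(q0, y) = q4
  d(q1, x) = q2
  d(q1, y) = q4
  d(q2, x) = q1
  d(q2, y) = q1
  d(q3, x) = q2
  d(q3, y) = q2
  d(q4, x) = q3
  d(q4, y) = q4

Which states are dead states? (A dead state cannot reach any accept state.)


Forward reachability from each state:
  q0 -> reaches accept state q2 (live)
  q1 -> reaches accept state q2 (live)
  q2 -> reaches accept state q2 (live)
  q3 -> reaches accept state q2 (live)
  q4 -> reaches accept state q2 (live)

None (all states can reach an accept state)


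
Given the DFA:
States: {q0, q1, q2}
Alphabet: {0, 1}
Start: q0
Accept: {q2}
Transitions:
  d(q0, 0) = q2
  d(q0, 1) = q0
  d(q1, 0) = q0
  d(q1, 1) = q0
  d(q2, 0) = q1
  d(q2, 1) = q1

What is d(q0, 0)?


Looking up transition d(q0, 0)

q2


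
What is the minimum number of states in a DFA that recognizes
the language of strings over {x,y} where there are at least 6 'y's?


States: count = 0, 1, ..., 5, and a final '>= 6' state.
Total: 6 + 1 = 7. Accept = '>= 6' state.

7


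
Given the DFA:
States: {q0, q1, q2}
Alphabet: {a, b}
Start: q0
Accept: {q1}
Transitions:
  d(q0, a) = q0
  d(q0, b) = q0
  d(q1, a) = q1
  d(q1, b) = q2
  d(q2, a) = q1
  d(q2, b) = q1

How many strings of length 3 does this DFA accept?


Enumerating all length-3 strings:
  "aaa" -> q0 [reject]
  "aab" -> q0 [reject]
  "aba" -> q0 [reject]
  "abb" -> q0 [reject]
  "baa" -> q0 [reject]
  "bab" -> q0 [reject]
  "bba" -> q0 [reject]
  "bbb" -> q0 [reject]

0 out of 8


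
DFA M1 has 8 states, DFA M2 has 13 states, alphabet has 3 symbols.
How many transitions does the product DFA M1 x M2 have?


Product DFA has 8 * 13 = 104 states.
Each has 3 transitions: 104 * 3 = 312

312


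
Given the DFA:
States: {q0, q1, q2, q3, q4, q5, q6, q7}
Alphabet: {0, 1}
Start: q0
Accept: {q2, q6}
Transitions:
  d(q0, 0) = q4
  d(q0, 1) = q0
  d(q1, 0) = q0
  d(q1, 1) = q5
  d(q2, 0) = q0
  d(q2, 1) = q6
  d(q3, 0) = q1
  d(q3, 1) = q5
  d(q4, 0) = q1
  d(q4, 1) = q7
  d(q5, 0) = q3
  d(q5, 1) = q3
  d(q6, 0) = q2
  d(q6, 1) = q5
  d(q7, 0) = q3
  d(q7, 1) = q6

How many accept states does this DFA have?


Accept states listed: {q2, q6}
Counting: q2(1) q6(2)

2


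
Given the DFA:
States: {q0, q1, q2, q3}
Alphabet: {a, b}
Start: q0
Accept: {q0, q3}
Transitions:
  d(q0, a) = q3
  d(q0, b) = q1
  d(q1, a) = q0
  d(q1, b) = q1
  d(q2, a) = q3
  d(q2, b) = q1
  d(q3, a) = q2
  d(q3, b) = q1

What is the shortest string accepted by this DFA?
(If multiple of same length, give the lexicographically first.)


BFS by string length (lex-first path to each state shown):
  len 0: q0<-""
Found accept state at length 0.

"" (empty string)


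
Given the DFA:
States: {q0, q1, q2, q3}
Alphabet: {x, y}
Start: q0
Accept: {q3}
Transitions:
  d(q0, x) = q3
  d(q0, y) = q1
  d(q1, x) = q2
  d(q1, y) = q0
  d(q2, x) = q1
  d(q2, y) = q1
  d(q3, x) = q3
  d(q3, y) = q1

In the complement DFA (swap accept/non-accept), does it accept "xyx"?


Trace: q0 -> q3 -> q1 -> q2
Final: q2
Original accept: {q3}
Complement: q2 is not in original accept

Yes, complement accepts (original rejects)


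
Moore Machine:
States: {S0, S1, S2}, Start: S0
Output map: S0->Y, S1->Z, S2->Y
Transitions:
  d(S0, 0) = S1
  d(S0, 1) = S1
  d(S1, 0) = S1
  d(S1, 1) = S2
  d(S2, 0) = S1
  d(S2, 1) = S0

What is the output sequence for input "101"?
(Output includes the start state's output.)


Start: S0 (output Y)
  --1--> S1 (output Z)
  --0--> S1 (output Z)
  --1--> S2 (output Y)

"YZZY"


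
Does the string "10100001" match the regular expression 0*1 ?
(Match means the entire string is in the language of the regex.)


|string| = 8; first = '1'; last = '1'

No, "10100001" does not match 0*1


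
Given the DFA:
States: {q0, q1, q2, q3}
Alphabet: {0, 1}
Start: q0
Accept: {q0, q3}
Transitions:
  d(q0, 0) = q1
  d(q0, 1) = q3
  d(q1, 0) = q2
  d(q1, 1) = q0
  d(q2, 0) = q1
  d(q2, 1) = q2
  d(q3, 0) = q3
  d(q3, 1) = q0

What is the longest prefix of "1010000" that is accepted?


Run the DFA, marking each prefix where the state is accepting:
  "" -> q0 [accept]
  "1" -> q3 [accept]
  "10" -> q3 [accept]
  "101" -> q0 [accept]
  "1010" -> q1 [reject]
  "10100" -> q2 [reject]
  "101000" -> q1 [reject]
  "1010000" -> q2 [reject]

"101"


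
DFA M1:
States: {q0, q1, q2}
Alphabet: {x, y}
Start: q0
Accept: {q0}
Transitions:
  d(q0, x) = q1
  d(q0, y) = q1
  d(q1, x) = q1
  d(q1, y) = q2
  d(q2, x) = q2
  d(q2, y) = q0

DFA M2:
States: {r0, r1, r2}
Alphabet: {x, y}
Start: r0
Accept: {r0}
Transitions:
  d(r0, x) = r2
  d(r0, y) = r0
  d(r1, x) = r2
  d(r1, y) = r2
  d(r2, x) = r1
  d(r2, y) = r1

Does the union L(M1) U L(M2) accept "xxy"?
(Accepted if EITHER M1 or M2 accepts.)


M1: final=q2 accepted=False
M2: final=r2 accepted=False

No, union rejects (neither accepts)


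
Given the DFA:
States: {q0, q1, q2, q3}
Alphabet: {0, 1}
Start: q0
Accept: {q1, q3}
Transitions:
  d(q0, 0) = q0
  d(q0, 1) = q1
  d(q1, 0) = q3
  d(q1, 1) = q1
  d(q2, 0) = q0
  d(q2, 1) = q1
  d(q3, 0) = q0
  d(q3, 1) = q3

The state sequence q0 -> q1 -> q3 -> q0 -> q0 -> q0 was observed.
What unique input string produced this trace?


Trace back each transition to find the symbol:
  q0 --[1]--> q1
  q1 --[0]--> q3
  q3 --[0]--> q0
  q0 --[0]--> q0
  q0 --[0]--> q0

"10000"


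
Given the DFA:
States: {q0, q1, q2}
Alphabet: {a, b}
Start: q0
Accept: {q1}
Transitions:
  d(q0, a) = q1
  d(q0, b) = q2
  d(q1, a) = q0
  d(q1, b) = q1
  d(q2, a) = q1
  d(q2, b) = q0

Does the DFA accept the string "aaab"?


Trace: q0 -> q1 -> q0 -> q1 -> q1
Final state: q1
Accept states: {q1}

Yes, accepted (final state q1 is an accept state)


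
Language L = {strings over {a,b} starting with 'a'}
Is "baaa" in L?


first symbol = 'b'

No, "baaa" is not in L


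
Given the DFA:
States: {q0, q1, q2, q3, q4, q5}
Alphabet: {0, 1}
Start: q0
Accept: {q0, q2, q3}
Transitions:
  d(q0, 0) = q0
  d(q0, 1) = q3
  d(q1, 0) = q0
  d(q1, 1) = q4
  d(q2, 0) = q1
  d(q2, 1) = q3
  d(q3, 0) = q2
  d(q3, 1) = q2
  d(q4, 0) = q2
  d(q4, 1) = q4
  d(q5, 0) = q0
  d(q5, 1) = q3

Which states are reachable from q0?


BFS from q0:
  layer 0: {q0}
  layer 1: {q3}
  layer 2: {q2}
  layer 3: {q1}
  layer 4: {q4}

{q0, q1, q2, q3, q4}


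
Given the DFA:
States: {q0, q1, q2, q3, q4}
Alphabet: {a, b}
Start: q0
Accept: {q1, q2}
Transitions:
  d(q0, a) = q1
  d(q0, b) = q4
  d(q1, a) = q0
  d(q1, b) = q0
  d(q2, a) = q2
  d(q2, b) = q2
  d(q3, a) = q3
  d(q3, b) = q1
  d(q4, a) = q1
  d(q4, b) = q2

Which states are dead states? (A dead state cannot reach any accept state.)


Forward reachability from each state:
  q0 -> reaches accept state q1 (live)
  q1 -> reaches accept state q1 (live)
  q2 -> reaches accept state q2 (live)
  q3 -> reaches accept state q1 (live)
  q4 -> reaches accept state q1 (live)

None (all states can reach an accept state)


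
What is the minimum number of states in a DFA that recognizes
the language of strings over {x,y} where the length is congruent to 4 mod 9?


States track (length) mod 9.
Need 9 states: one per remainder 0..8; accept = remainder 4.

9


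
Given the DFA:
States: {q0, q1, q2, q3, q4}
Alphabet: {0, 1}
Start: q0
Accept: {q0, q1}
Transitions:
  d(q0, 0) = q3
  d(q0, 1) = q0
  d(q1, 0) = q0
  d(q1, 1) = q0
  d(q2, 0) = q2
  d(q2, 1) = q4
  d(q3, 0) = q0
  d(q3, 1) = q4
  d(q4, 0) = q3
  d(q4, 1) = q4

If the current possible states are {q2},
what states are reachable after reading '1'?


Apply transition on '1' from each current state:
  d(q2, 1) = q4

{q4}


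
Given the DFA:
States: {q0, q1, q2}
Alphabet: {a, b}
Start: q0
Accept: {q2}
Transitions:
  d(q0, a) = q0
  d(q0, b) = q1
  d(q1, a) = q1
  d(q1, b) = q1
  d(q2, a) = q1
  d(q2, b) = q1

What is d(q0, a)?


Looking up transition d(q0, a)

q0
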